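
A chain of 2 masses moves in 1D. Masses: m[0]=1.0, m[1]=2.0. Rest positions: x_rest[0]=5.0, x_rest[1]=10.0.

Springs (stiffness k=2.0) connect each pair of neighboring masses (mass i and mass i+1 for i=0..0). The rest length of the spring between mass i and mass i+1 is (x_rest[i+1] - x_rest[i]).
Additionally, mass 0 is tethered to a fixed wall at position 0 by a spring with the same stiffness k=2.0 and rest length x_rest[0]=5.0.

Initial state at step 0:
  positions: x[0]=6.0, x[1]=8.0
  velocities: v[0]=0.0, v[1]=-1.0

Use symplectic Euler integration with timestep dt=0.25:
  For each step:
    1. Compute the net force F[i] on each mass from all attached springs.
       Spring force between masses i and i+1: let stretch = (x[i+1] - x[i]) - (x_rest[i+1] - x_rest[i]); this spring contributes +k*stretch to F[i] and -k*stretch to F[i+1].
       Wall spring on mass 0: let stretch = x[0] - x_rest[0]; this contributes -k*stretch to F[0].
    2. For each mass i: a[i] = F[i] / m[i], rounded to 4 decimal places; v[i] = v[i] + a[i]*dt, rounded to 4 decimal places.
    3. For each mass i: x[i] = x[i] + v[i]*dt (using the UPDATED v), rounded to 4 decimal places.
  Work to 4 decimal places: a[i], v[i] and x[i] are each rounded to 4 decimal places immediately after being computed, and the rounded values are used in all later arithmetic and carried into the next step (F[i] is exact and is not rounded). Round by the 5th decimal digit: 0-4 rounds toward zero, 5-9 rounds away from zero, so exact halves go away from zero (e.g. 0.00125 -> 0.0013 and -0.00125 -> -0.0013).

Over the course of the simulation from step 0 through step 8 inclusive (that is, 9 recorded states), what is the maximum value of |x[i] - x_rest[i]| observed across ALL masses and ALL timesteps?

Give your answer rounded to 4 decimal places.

Step 0: x=[6.0000 8.0000] v=[0.0000 -1.0000]
Step 1: x=[5.5000 7.9375] v=[-2.0000 -0.2500]
Step 2: x=[4.6172 8.0352] v=[-3.5313 0.3906]
Step 3: x=[3.5845 8.2317] v=[-4.1309 0.7861]
Step 4: x=[2.6846 8.4503] v=[-3.5996 0.8743]
Step 5: x=[2.1698 8.6210] v=[-2.0591 0.6829]
Step 6: x=[2.1902 8.7010] v=[0.0816 0.3201]
Step 7: x=[2.7507 8.6866] v=[2.2419 -0.0576]
Step 8: x=[3.7093 8.6137] v=[3.8345 -0.2916]
Max displacement = 2.8302

Answer: 2.8302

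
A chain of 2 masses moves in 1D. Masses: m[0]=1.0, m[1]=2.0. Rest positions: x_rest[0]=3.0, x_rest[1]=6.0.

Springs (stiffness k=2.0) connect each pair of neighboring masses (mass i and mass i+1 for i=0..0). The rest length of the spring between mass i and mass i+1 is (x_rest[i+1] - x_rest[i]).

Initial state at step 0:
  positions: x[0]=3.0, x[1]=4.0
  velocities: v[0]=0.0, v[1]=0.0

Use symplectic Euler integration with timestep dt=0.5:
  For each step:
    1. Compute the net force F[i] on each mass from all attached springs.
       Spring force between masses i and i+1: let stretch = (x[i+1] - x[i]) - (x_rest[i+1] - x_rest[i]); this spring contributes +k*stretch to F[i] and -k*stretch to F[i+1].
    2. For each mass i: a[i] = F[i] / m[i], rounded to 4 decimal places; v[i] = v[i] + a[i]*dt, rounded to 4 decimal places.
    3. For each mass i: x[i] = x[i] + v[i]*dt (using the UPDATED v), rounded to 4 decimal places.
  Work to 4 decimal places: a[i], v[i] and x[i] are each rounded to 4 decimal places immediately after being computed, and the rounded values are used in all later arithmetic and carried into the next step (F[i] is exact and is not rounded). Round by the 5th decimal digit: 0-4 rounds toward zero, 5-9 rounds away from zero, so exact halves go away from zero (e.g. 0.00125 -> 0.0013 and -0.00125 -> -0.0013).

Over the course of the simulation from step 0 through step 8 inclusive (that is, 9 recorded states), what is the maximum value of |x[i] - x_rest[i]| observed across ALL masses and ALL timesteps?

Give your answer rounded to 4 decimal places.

Step 0: x=[3.0000 4.0000] v=[0.0000 0.0000]
Step 1: x=[2.0000 4.5000] v=[-2.0000 1.0000]
Step 2: x=[0.7500 5.1250] v=[-2.5000 1.2500]
Step 3: x=[0.1875 5.4063] v=[-1.1250 0.5625]
Step 4: x=[0.7344 5.1329] v=[1.0938 -0.5469]
Step 5: x=[1.9806 4.5098] v=[2.4923 -1.2462]
Step 6: x=[2.9914 4.0044] v=[2.0215 -1.0108]
Step 7: x=[3.0087 3.9958] v=[0.0345 -0.0173]
Step 8: x=[2.0195 4.4904] v=[-1.9784 0.9892]
Max displacement = 2.8125

Answer: 2.8125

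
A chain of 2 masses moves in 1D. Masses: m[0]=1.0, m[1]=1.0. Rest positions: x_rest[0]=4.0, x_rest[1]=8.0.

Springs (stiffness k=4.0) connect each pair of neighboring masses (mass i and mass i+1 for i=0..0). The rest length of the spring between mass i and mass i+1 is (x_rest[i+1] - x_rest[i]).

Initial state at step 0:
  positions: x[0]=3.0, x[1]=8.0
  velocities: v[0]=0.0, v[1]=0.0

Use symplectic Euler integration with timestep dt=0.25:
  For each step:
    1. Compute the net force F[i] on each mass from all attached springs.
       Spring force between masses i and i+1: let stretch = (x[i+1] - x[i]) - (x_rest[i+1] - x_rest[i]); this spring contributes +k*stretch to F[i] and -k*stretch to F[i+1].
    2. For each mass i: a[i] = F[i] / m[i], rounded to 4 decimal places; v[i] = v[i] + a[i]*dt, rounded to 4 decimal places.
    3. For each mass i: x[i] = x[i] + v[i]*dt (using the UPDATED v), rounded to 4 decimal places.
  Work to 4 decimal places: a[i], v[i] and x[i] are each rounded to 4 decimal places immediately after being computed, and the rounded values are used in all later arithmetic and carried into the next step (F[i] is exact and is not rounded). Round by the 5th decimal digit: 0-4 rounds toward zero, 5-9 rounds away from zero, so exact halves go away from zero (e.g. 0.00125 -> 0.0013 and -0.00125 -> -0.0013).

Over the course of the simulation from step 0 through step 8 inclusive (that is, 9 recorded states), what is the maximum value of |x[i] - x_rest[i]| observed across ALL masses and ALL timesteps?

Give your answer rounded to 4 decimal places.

Step 0: x=[3.0000 8.0000] v=[0.0000 0.0000]
Step 1: x=[3.2500 7.7500] v=[1.0000 -1.0000]
Step 2: x=[3.6250 7.3750] v=[1.5000 -1.5000]
Step 3: x=[3.9375 7.0625] v=[1.2500 -1.2500]
Step 4: x=[4.0313 6.9688] v=[0.3750 -0.3750]
Step 5: x=[3.8594 7.1407] v=[-0.6875 0.6875]
Step 6: x=[3.5079 7.4923] v=[-1.4062 1.4062]
Step 7: x=[3.1525 7.8478] v=[-1.4218 1.4218]
Step 8: x=[2.9709 8.0294] v=[-0.7265 0.7265]
Max displacement = 1.0312

Answer: 1.0312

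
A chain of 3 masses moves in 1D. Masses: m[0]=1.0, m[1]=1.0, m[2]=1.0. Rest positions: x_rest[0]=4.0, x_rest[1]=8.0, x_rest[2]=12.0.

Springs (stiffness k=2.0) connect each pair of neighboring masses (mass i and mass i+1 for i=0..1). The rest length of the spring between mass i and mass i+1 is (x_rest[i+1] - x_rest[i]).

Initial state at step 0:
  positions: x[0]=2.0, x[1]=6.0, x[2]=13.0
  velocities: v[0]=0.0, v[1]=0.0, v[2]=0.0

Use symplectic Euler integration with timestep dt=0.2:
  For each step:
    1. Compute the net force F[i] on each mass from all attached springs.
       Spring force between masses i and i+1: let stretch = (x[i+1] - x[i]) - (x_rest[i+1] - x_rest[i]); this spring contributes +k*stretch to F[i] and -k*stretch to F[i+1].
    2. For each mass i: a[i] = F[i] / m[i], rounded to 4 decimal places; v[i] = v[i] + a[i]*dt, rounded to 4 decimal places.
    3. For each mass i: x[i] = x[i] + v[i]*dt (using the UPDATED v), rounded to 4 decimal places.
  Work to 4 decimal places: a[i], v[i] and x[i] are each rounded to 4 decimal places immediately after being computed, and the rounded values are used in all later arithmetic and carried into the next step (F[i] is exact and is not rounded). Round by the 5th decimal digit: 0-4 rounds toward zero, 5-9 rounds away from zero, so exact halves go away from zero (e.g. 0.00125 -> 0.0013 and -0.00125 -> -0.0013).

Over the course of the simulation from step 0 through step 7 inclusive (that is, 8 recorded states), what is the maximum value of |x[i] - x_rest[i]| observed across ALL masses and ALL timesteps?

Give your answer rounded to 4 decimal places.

Answer: 2.2360

Derivation:
Step 0: x=[2.0000 6.0000 13.0000] v=[0.0000 0.0000 0.0000]
Step 1: x=[2.0000 6.2400 12.7600] v=[0.0000 1.2000 -1.2000]
Step 2: x=[2.0192 6.6624 12.3184] v=[0.0960 2.1120 -2.2080]
Step 3: x=[2.0899 7.1658 11.7443] v=[0.3533 2.5171 -2.8704]
Step 4: x=[2.2466 7.6294 11.1239] v=[0.7837 2.3181 -3.1018]
Step 5: x=[2.5140 7.9420 10.5440] v=[1.3368 1.5628 -2.8996]
Step 6: x=[2.8956 8.0285 10.0759] v=[1.9080 0.4324 -2.3404]
Step 7: x=[3.3678 7.8681 9.7640] v=[2.3612 -0.8018 -1.5594]
Max displacement = 2.2360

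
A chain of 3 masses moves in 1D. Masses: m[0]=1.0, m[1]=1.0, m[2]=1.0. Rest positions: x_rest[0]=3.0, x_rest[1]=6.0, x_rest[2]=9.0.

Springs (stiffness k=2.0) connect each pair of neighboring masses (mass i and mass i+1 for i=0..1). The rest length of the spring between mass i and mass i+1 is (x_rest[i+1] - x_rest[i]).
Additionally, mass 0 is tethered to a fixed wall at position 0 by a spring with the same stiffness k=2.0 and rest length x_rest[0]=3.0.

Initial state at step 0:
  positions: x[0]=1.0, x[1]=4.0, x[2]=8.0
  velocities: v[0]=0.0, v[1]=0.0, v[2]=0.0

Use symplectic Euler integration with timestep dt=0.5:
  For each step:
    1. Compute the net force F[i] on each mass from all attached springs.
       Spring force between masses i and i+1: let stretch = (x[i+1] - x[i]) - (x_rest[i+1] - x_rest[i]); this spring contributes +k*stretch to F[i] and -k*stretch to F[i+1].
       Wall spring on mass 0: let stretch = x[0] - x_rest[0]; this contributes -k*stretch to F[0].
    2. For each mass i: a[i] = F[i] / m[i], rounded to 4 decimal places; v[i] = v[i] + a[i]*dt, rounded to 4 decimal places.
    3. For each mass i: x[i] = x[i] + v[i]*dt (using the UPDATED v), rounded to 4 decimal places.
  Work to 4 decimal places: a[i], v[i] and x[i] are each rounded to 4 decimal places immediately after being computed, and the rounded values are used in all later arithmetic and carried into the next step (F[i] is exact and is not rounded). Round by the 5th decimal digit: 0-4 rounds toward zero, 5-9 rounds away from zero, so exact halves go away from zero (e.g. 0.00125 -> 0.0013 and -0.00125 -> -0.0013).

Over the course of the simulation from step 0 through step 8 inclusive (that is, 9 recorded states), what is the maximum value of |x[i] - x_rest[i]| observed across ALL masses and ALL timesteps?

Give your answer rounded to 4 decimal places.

Answer: 2.2423

Derivation:
Step 0: x=[1.0000 4.0000 8.0000] v=[0.0000 0.0000 0.0000]
Step 1: x=[2.0000 4.5000 7.5000] v=[2.0000 1.0000 -1.0000]
Step 2: x=[3.2500 5.2500 7.0000] v=[2.5000 1.5000 -1.0000]
Step 3: x=[3.8750 5.8750 7.1250] v=[1.2500 1.2500 0.2500]
Step 4: x=[3.5625 6.1250 8.1250] v=[-0.6250 0.5000 2.0000]
Step 5: x=[2.7500 6.0938 9.6250] v=[-1.6250 -0.0625 3.0000]
Step 6: x=[2.2344 6.1563 10.8594] v=[-1.0312 0.1249 2.4688]
Step 7: x=[2.5626 6.6094 11.2423] v=[0.6563 0.9061 0.7657]
Step 8: x=[3.6329 7.3555 10.8087] v=[2.1405 1.4922 -0.8672]
Max displacement = 2.2423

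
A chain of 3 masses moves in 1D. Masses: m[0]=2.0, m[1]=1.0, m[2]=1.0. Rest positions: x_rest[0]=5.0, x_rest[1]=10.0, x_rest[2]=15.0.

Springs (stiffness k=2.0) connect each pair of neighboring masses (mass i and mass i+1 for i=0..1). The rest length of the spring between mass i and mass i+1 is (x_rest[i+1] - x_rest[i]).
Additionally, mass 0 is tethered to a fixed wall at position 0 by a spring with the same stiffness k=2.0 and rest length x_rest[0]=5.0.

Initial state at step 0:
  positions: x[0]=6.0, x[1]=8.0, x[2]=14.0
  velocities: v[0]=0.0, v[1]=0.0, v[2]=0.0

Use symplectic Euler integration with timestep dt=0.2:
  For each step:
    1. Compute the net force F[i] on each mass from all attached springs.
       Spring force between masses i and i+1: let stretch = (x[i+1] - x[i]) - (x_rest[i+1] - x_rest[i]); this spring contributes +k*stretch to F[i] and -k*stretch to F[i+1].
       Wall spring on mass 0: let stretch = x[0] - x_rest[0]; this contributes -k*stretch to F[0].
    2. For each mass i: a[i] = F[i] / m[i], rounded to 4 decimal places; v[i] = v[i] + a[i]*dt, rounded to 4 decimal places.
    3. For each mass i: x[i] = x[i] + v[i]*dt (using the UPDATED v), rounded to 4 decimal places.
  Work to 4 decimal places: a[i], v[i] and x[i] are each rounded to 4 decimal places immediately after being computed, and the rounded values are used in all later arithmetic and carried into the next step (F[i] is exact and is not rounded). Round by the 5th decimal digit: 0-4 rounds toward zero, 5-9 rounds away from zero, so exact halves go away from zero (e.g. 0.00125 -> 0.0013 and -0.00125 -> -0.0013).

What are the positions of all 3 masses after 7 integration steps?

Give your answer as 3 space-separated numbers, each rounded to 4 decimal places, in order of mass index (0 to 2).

Answer: 3.8788 10.8824 14.3615

Derivation:
Step 0: x=[6.0000 8.0000 14.0000] v=[0.0000 0.0000 0.0000]
Step 1: x=[5.8400 8.3200 13.9200] v=[-0.8000 1.6000 -0.4000]
Step 2: x=[5.5456 8.8896 13.7920] v=[-1.4720 2.8480 -0.6400]
Step 3: x=[5.1631 9.5839 13.6718] v=[-1.9123 3.4714 -0.6010]
Step 4: x=[4.7509 10.2515 13.6246] v=[-2.0608 3.3382 -0.2362]
Step 5: x=[4.3687 10.7489 13.7075] v=[-1.9109 2.4872 0.4146]
Step 6: x=[4.0670 10.9726 13.9537] v=[-1.5086 1.1186 1.2312]
Step 7: x=[3.8788 10.8824 14.3615] v=[-0.9409 -0.4512 2.0388]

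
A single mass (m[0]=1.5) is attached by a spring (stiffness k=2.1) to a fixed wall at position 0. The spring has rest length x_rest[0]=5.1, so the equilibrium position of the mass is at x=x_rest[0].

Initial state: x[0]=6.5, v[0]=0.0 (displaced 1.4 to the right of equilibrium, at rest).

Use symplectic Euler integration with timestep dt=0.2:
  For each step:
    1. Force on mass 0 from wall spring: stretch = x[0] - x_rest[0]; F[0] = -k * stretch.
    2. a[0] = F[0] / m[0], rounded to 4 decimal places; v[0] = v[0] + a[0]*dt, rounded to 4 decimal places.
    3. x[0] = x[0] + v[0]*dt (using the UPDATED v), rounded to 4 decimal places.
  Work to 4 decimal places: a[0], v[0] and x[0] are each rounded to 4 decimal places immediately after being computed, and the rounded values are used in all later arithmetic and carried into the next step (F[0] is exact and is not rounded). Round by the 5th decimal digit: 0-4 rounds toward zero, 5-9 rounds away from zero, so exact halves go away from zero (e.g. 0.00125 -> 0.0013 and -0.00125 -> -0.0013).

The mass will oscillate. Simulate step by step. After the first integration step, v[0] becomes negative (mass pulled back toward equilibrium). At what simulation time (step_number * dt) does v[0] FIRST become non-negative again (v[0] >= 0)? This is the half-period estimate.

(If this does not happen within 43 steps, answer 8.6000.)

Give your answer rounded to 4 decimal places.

Step 0: x=[6.5000] v=[0.0000]
Step 1: x=[6.4216] v=[-0.3920]
Step 2: x=[6.2692] v=[-0.7620]
Step 3: x=[6.0513] v=[-1.0894]
Step 4: x=[5.7801] v=[-1.3558]
Step 5: x=[5.4709] v=[-1.5462]
Step 6: x=[5.1409] v=[-1.6501]
Step 7: x=[4.8086] v=[-1.6616]
Step 8: x=[4.4926] v=[-1.5800]
Step 9: x=[4.2106] v=[-1.4099]
Step 10: x=[3.9784] v=[-1.1609]
Step 11: x=[3.8090] v=[-0.8469]
Step 12: x=[3.7119] v=[-0.4854]
Step 13: x=[3.6926] v=[-0.0967]
Step 14: x=[3.7521] v=[0.2974]
First v>=0 after going negative at step 14, time=2.8000

Answer: 2.8000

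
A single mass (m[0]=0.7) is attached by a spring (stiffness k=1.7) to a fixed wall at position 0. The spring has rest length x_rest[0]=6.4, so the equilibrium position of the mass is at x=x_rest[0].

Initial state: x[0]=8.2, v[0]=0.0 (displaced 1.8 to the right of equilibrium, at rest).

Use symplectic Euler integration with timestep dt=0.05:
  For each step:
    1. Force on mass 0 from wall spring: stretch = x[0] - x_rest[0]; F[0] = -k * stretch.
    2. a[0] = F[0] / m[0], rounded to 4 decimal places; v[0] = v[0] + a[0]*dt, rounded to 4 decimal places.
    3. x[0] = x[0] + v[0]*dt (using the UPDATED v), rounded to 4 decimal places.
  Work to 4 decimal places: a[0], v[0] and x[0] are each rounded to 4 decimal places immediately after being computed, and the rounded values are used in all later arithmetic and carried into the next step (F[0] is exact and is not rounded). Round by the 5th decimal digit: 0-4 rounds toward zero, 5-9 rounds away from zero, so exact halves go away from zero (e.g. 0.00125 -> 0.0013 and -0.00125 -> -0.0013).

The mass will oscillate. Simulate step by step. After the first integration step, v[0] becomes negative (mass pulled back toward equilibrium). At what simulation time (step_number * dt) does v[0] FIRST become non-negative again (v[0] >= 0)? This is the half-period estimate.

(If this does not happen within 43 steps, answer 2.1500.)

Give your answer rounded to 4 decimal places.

Step 0: x=[8.2000] v=[0.0000]
Step 1: x=[8.1891] v=[-0.2186]
Step 2: x=[8.1673] v=[-0.4359]
Step 3: x=[8.1348] v=[-0.6505]
Step 4: x=[8.0917] v=[-0.8612]
Step 5: x=[8.0384] v=[-1.0666]
Step 6: x=[7.9751] v=[-1.2656]
Step 7: x=[7.9023] v=[-1.4569]
Step 8: x=[7.8203] v=[-1.6393]
Step 9: x=[7.7297] v=[-1.8118]
Step 10: x=[7.6310] v=[-1.9733]
Step 11: x=[7.5249] v=[-2.1228]
Step 12: x=[7.4119] v=[-2.2594]
Step 13: x=[7.2928] v=[-2.3823]
Step 14: x=[7.1683] v=[-2.4907]
Step 15: x=[7.0391] v=[-2.5840]
Step 16: x=[6.9060] v=[-2.6616]
Step 17: x=[6.7699] v=[-2.7230]
Step 18: x=[6.6315] v=[-2.7679]
Step 19: x=[6.4917] v=[-2.7960]
Step 20: x=[6.3513] v=[-2.8071]
Step 21: x=[6.2112] v=[-2.8012]
Step 22: x=[6.0723] v=[-2.7783]
Step 23: x=[5.9354] v=[-2.7385]
Step 24: x=[5.8013] v=[-2.6821]
Step 25: x=[5.6708] v=[-2.6094]
Step 26: x=[5.5448] v=[-2.5209]
Step 27: x=[5.4239] v=[-2.4171]
Step 28: x=[5.3090] v=[-2.2986]
Step 29: x=[5.2007] v=[-2.1661]
Step 30: x=[5.0997] v=[-2.0205]
Step 31: x=[5.0066] v=[-1.8626]
Step 32: x=[4.9219] v=[-1.6934]
Step 33: x=[4.8462] v=[-1.5139]
Step 34: x=[4.7799] v=[-1.3252]
Step 35: x=[4.7235] v=[-1.1285]
Step 36: x=[4.6773] v=[-0.9249]
Step 37: x=[4.6415] v=[-0.7157]
Step 38: x=[4.6164] v=[-0.5022]
Step 39: x=[4.6021] v=[-0.2856]
Step 40: x=[4.5987] v=[-0.0673]
Step 41: x=[4.6063] v=[0.1514]
First v>=0 after going negative at step 41, time=2.0500

Answer: 2.0500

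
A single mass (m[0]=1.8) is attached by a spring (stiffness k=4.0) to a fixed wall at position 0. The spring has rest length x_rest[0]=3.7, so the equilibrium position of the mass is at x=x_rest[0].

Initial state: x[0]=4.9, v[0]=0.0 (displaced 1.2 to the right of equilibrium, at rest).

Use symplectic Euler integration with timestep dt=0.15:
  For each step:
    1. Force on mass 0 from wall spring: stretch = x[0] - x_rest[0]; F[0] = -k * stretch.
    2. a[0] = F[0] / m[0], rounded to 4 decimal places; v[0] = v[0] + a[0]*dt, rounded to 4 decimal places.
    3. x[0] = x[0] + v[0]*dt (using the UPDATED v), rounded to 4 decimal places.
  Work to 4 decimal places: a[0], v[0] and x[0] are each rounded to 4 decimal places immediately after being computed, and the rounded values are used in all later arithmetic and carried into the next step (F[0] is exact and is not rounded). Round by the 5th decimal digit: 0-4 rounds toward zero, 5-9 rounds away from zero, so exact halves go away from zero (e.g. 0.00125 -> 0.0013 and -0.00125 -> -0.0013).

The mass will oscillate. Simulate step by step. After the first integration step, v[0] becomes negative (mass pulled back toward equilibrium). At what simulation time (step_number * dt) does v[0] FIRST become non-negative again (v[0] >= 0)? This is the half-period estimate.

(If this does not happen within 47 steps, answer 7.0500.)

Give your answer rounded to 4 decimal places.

Step 0: x=[4.9000] v=[0.0000]
Step 1: x=[4.8400] v=[-0.4000]
Step 2: x=[4.7230] v=[-0.7800]
Step 3: x=[4.5549] v=[-1.1210]
Step 4: x=[4.3440] v=[-1.4060]
Step 5: x=[4.1009] v=[-1.6207]
Step 6: x=[3.8378] v=[-1.7543]
Step 7: x=[3.5678] v=[-1.8002]
Step 8: x=[3.3044] v=[-1.7561]
Step 9: x=[3.0608] v=[-1.6242]
Step 10: x=[2.8491] v=[-1.4111]
Step 11: x=[2.6800] v=[-1.1275]
Step 12: x=[2.5619] v=[-0.7875]
Step 13: x=[2.5007] v=[-0.4081]
Step 14: x=[2.4995] v=[-0.0083]
Step 15: x=[2.5583] v=[0.3919]
First v>=0 after going negative at step 15, time=2.2500

Answer: 2.2500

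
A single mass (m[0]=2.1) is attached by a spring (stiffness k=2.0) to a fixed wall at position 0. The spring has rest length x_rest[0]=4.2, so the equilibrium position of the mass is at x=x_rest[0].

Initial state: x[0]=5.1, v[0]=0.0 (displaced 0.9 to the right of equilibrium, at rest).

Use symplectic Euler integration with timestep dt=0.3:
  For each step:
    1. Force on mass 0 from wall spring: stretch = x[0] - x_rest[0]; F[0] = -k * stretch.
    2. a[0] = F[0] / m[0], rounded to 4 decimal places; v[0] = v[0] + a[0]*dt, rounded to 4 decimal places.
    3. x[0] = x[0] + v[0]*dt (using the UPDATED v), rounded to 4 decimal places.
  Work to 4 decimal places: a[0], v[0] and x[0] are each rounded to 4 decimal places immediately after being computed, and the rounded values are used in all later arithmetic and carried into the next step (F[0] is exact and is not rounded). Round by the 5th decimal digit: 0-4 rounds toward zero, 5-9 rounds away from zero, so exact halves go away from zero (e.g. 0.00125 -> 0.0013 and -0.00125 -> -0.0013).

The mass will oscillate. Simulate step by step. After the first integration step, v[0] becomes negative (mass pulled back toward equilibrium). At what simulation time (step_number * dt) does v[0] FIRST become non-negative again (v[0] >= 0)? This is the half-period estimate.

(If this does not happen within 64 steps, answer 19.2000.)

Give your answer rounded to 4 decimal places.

Step 0: x=[5.1000] v=[0.0000]
Step 1: x=[5.0229] v=[-0.2571]
Step 2: x=[4.8752] v=[-0.4922]
Step 3: x=[4.6697] v=[-0.6851]
Step 4: x=[4.4239] v=[-0.8193]
Step 5: x=[4.1589] v=[-0.8833]
Step 6: x=[3.8974] v=[-0.8716]
Step 7: x=[3.6619] v=[-0.7851]
Step 8: x=[3.4725] v=[-0.6314]
Step 9: x=[3.3455] v=[-0.4235]
Step 10: x=[3.2917] v=[-0.1794]
Step 11: x=[3.3157] v=[0.0801]
First v>=0 after going negative at step 11, time=3.3000

Answer: 3.3000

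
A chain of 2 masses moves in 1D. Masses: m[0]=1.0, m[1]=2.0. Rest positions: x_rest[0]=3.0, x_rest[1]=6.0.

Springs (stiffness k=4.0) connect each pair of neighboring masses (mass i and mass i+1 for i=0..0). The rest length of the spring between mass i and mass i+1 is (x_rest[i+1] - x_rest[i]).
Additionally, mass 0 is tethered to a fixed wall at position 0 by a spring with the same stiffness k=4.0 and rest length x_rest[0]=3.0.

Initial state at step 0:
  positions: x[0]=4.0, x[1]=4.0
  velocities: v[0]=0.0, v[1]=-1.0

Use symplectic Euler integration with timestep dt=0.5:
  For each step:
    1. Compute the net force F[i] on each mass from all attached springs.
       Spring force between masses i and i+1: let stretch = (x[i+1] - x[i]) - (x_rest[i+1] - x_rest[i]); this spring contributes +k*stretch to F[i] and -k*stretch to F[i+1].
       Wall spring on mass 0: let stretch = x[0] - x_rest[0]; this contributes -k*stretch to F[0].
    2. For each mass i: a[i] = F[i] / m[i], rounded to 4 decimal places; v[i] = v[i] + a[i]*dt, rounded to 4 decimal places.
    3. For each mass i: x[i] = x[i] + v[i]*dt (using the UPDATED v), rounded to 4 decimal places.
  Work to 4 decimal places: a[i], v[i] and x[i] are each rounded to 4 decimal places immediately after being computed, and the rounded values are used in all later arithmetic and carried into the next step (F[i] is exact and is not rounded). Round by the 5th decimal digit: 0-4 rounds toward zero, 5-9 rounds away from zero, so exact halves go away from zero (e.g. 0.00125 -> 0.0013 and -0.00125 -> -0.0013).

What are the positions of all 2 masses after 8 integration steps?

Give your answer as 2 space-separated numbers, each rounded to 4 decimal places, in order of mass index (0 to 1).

Step 0: x=[4.0000 4.0000] v=[0.0000 -1.0000]
Step 1: x=[0.0000 5.0000] v=[-8.0000 2.0000]
Step 2: x=[1.0000 5.0000] v=[2.0000 0.0000]
Step 3: x=[5.0000 4.5000] v=[8.0000 -1.0000]
Step 4: x=[3.5000 5.7500] v=[-3.0000 2.5000]
Step 5: x=[0.7500 7.3750] v=[-5.5000 3.2500]
Step 6: x=[3.8750 7.1875] v=[6.2500 -0.3750]
Step 7: x=[6.4375 6.8438] v=[5.1250 -0.6875]
Step 8: x=[2.9688 7.7969] v=[-6.9374 1.9062]

Answer: 2.9688 7.7969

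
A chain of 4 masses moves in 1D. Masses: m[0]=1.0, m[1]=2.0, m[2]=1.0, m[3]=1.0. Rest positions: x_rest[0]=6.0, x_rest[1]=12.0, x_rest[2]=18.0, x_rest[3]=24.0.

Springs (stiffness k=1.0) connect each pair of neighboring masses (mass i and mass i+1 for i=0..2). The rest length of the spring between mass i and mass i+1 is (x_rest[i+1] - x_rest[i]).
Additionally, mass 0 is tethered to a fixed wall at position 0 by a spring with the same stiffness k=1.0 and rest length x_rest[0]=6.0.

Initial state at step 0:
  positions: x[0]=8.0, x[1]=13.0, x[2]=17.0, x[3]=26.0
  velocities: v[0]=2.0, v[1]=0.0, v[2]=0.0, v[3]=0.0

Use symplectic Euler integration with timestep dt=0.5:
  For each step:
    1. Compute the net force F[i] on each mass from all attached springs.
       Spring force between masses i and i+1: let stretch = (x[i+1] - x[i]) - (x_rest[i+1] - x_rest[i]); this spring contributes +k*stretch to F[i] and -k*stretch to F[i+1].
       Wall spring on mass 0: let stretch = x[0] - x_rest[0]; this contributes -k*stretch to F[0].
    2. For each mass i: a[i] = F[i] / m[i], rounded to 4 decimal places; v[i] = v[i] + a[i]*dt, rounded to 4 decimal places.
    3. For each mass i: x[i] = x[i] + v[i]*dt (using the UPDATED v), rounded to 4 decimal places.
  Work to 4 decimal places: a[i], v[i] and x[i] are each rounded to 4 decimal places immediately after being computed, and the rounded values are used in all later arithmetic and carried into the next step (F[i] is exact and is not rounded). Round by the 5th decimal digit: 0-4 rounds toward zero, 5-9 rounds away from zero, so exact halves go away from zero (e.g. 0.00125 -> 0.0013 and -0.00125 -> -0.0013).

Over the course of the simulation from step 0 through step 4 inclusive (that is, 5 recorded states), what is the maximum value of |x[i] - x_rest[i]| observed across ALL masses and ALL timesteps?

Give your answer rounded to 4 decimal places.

Step 0: x=[8.0000 13.0000 17.0000 26.0000] v=[2.0000 0.0000 0.0000 0.0000]
Step 1: x=[8.2500 12.8750 18.2500 25.2500] v=[0.5000 -0.2500 2.5000 -1.5000]
Step 2: x=[7.5938 12.8438 19.9063 24.2500] v=[-1.3125 -0.0625 3.3125 -2.0000]
Step 3: x=[6.3516 13.0392 20.8829 23.6641] v=[-2.4844 0.3907 1.9531 -1.1719]
Step 4: x=[5.1934 13.3791 20.5938 23.8829] v=[-2.3164 0.6798 -0.5782 0.4375]
Max displacement = 2.8829

Answer: 2.8829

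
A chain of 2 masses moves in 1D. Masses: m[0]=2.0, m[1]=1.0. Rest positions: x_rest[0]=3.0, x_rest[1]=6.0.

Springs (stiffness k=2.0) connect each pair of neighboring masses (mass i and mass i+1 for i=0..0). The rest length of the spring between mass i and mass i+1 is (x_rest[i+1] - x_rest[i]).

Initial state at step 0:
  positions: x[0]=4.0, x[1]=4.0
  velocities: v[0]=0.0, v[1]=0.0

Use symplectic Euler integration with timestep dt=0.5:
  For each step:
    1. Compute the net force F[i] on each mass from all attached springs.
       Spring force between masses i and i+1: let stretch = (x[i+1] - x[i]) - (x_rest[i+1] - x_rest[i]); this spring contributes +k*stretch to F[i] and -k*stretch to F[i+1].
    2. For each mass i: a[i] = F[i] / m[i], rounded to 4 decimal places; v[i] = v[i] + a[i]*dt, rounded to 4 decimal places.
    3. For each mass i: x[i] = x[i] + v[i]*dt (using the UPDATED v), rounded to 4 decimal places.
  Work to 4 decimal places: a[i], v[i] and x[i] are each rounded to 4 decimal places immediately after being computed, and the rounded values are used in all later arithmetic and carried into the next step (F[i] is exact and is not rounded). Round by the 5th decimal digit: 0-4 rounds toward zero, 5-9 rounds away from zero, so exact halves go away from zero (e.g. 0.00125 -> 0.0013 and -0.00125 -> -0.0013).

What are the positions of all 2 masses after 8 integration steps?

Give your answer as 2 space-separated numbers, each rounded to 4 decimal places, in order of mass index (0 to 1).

Step 0: x=[4.0000 4.0000] v=[0.0000 0.0000]
Step 1: x=[3.2500 5.5000] v=[-1.5000 3.0000]
Step 2: x=[2.3125 7.3750] v=[-1.8750 3.7500]
Step 3: x=[1.8906 8.2188] v=[-0.8438 1.6875]
Step 4: x=[2.3008 7.3985] v=[0.8203 -1.6407]
Step 5: x=[3.2354 5.5293] v=[1.8692 -3.7384]
Step 6: x=[3.9935 4.0132] v=[1.5162 -3.0323]
Step 7: x=[4.0066 3.9872] v=[0.0261 -0.0520]
Step 8: x=[3.2648 5.4709] v=[-1.4836 2.9674]

Answer: 3.2648 5.4709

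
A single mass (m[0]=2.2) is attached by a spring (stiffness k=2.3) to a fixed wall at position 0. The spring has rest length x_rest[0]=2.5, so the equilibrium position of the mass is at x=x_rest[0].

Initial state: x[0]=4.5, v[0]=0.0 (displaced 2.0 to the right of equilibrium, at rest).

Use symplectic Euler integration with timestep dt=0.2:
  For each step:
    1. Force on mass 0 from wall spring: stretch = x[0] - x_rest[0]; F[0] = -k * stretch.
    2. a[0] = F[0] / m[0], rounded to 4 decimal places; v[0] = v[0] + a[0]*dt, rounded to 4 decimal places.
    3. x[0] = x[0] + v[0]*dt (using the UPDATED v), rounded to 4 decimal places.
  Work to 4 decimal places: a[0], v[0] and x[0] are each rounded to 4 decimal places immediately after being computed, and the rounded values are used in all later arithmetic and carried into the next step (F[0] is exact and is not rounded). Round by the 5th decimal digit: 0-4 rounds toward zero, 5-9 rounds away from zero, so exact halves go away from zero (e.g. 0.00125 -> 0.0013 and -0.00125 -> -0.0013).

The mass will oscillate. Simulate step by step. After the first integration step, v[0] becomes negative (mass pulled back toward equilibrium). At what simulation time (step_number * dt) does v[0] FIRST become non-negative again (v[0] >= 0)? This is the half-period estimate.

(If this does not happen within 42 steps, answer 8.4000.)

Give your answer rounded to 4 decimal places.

Answer: 3.2000

Derivation:
Step 0: x=[4.5000] v=[0.0000]
Step 1: x=[4.4164] v=[-0.4182]
Step 2: x=[4.2526] v=[-0.8189]
Step 3: x=[4.0155] v=[-1.1854]
Step 4: x=[3.7150] v=[-1.5023]
Step 5: x=[3.3637] v=[-1.7563]
Step 6: x=[2.9763] v=[-1.9369]
Step 7: x=[2.5690] v=[-2.0365]
Step 8: x=[2.1588] v=[-2.0509]
Step 9: x=[1.7629] v=[-1.9796]
Step 10: x=[1.3978] v=[-1.8255]
Step 11: x=[1.0788] v=[-1.5950]
Step 12: x=[0.8192] v=[-1.2978]
Step 13: x=[0.6299] v=[-0.9464]
Step 14: x=[0.5188] v=[-0.5554]
Step 15: x=[0.4906] v=[-0.1411]
Step 16: x=[0.5464] v=[0.2790]
First v>=0 after going negative at step 16, time=3.2000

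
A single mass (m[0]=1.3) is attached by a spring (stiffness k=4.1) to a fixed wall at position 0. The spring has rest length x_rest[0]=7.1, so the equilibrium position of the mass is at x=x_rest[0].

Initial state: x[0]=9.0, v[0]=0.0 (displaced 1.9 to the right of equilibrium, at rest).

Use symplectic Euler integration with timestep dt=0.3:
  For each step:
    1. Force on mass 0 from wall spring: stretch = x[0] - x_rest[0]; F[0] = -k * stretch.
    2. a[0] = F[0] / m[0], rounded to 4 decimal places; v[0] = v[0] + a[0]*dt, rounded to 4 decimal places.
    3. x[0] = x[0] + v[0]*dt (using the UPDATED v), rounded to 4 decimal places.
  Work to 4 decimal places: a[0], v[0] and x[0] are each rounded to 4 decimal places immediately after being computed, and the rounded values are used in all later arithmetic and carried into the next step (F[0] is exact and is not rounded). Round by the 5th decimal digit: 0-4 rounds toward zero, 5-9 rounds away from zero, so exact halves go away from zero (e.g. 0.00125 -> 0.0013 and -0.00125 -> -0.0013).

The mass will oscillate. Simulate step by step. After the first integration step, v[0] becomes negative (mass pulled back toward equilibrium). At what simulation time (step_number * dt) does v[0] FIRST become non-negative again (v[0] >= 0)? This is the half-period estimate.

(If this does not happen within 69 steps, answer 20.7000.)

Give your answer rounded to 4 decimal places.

Answer: 1.8000

Derivation:
Step 0: x=[9.0000] v=[0.0000]
Step 1: x=[8.4607] v=[-1.7977]
Step 2: x=[7.5352] v=[-3.0851]
Step 3: x=[6.4861] v=[-3.4969]
Step 4: x=[5.6113] v=[-2.9161]
Step 5: x=[5.1590] v=[-1.5076]
Step 6: x=[5.2577] v=[0.3289]
First v>=0 after going negative at step 6, time=1.8000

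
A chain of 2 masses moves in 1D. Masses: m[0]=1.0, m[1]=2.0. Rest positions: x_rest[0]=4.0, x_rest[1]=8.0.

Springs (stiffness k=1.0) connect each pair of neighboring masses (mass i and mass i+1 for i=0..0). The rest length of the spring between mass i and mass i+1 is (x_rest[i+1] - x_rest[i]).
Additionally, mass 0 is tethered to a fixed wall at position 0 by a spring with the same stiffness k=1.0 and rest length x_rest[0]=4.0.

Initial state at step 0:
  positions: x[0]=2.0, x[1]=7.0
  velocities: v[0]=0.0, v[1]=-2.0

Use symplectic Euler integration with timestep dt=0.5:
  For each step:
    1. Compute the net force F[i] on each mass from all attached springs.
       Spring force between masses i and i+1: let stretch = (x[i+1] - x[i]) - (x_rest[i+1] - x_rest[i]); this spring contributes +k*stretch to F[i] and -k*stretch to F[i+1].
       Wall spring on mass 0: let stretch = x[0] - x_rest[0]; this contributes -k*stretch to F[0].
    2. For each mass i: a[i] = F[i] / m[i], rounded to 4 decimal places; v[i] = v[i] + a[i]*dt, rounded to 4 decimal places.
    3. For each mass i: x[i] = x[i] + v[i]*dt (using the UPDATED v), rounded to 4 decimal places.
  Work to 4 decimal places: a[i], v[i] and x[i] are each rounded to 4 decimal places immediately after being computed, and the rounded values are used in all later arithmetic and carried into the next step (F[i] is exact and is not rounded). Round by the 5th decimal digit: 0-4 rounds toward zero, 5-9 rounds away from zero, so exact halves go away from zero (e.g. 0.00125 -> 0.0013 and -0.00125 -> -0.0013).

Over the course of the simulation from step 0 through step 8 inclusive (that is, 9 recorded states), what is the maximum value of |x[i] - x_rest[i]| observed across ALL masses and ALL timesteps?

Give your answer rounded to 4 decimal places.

Step 0: x=[2.0000 7.0000] v=[0.0000 -2.0000]
Step 1: x=[2.7500 5.8750] v=[1.5000 -2.2500]
Step 2: x=[3.5938 4.8594] v=[1.6875 -2.0313]
Step 3: x=[3.8555 4.1856] v=[0.5234 -1.3477]
Step 4: x=[3.2359 3.9705] v=[-1.2393 -0.4302]
Step 5: x=[1.9909 4.1636] v=[-2.4900 0.3862]
Step 6: x=[0.7914 4.5852] v=[-2.3991 0.8431]
Step 7: x=[0.3425 5.0326] v=[-0.8979 0.8947]
Step 8: x=[0.9805 5.3937] v=[1.2759 0.7222]
Max displacement = 4.0295

Answer: 4.0295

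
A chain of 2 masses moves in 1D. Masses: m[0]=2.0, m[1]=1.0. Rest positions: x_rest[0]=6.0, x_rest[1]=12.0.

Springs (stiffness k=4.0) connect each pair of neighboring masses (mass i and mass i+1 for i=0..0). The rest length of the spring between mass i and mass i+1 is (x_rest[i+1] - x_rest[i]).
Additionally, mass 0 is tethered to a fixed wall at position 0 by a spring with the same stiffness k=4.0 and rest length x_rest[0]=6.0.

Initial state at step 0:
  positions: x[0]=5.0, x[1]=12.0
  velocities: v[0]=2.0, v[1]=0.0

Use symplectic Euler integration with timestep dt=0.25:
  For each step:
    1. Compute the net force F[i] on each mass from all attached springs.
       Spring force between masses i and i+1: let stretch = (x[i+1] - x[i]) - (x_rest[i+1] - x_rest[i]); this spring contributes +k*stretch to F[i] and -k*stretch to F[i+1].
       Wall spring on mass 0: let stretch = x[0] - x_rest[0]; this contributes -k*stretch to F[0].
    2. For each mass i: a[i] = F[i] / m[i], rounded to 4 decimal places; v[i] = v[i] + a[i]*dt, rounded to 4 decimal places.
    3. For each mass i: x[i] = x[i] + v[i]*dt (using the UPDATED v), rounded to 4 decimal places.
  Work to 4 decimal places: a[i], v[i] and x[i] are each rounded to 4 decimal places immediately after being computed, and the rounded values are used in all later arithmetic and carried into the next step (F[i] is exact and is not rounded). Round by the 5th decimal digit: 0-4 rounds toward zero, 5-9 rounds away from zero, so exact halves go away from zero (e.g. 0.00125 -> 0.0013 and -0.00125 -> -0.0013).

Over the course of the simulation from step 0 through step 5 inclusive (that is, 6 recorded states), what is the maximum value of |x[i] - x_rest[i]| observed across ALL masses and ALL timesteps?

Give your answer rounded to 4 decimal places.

Answer: 1.3623

Derivation:
Step 0: x=[5.0000 12.0000] v=[2.0000 0.0000]
Step 1: x=[5.7500 11.7500] v=[3.0000 -1.0000]
Step 2: x=[6.5313 11.5000] v=[3.1250 -1.0000]
Step 3: x=[7.1172 11.5078] v=[2.3437 0.0313]
Step 4: x=[7.3623 11.9180] v=[0.9804 1.6407]
Step 5: x=[7.2566 12.6893] v=[-0.4229 3.0850]
Max displacement = 1.3623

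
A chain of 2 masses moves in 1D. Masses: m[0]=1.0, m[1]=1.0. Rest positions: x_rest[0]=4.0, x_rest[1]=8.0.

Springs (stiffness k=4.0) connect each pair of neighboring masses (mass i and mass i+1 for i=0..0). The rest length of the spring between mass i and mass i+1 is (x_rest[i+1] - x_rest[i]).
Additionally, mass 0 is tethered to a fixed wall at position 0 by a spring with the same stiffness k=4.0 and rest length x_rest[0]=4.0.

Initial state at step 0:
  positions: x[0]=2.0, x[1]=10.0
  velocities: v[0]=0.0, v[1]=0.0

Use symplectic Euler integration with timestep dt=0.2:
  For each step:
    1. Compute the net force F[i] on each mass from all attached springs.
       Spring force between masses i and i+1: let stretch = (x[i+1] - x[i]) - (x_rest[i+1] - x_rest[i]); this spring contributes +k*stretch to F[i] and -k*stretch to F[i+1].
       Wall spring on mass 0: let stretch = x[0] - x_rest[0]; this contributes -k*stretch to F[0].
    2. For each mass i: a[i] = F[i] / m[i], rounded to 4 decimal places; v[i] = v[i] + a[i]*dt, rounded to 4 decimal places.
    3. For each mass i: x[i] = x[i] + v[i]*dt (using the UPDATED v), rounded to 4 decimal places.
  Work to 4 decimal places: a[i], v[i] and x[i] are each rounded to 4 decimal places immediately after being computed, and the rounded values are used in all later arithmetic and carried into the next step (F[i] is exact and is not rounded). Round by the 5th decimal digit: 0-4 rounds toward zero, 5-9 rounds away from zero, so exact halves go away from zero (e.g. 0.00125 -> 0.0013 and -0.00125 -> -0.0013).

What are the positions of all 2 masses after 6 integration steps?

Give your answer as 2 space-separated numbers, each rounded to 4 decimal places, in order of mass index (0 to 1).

Answer: 5.0142 7.3422

Derivation:
Step 0: x=[2.0000 10.0000] v=[0.0000 0.0000]
Step 1: x=[2.9600 9.3600] v=[4.8000 -3.2000]
Step 2: x=[4.4704 8.3360] v=[7.5520 -5.1200]
Step 3: x=[5.8840 7.3335] v=[7.0682 -5.0125]
Step 4: x=[6.5881 6.7391] v=[3.5206 -2.9721]
Step 5: x=[6.2623 6.7605] v=[-1.6291 0.1071]
Step 6: x=[5.0142 7.3422] v=[-6.2404 2.9085]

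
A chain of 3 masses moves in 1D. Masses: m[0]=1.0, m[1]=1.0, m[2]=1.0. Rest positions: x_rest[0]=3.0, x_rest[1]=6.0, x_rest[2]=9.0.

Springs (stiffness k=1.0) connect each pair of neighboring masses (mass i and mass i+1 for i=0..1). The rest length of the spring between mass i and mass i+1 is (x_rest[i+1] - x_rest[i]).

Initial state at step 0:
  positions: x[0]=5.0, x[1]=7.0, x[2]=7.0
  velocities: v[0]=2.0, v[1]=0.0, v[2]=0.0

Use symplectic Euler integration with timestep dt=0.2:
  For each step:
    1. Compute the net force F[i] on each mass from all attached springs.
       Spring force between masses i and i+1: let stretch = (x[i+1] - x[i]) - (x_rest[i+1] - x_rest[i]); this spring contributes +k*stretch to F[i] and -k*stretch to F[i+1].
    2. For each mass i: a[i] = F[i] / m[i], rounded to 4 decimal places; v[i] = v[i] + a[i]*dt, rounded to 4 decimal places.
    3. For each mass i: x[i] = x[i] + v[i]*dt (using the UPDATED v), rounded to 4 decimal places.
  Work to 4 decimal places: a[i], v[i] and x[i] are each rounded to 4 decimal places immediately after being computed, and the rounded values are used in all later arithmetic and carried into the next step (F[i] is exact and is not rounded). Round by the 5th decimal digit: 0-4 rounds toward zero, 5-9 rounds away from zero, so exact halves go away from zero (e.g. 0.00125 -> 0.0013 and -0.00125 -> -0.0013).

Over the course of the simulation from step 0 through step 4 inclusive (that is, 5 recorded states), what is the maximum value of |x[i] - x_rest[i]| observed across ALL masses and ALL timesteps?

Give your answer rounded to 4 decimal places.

Step 0: x=[5.0000 7.0000 7.0000] v=[2.0000 0.0000 0.0000]
Step 1: x=[5.3600 6.9200 7.1200] v=[1.8000 -0.4000 0.6000]
Step 2: x=[5.6624 6.7856 7.3520] v=[1.5120 -0.6720 1.1600]
Step 3: x=[5.8897 6.6289 7.6813] v=[1.1366 -0.7834 1.6467]
Step 4: x=[6.0266 6.4847 8.0885] v=[0.6844 -0.7208 2.0362]
Max displacement = 3.0266

Answer: 3.0266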